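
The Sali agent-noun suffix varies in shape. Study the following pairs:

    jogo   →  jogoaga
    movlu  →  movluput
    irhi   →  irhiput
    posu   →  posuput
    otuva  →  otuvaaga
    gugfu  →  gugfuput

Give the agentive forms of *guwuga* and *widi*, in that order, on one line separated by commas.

guwugaaga, widiput

The pattern is height harmony: -put when the last vowel of the stem is a high vowel (*movlu*, *irhi*, *posu*, *gugfu*); -aga when the last vowel of the stem is a non-high vowel (*jogo*, *otuva*).
*guwuga* — last vowel /a/ (a non-high vowel) → -aga → *guwugaaga*.
*widi*: last vowel = /i/, a high vowel → -put → *widiput*.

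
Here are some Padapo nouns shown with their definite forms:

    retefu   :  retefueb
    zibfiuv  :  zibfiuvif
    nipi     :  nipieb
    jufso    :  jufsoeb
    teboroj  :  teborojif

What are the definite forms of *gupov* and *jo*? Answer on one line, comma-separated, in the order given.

gupovif, joeb

The suffix is conditioned by the final sound: -if when the stem ends in a consonant (*zibfiuv*, *teboroj*); -eb when the stem ends in a vowel (*retefu*, *nipi*, *jufso*).
*gupov* — final sound /v/ (a consonant) → -if → *gupovif*.
*jo*: final sound = /o/, a vowel → -eb → *joeb*.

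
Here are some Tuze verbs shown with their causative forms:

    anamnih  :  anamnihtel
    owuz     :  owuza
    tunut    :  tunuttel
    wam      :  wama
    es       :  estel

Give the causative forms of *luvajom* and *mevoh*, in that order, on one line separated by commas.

The pattern is voicing of the final consonant: -tel when the stem ends in a voiceless consonant (*anamnih*, *tunut*, *es*); -a when the stem ends in a voiced consonant (*owuz*, *wam*).
*luvajom*: final consonant = /m/, voiced → -a → *luvajoma*.
*mevoh* — final consonant /h/ (voiceless) → -tel → *mevohtel*.

luvajoma, mevohtel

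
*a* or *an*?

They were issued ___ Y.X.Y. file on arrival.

The indefinite article is chosen by the initial *sound* of the following word, not its spelling.
The initialism *Y.X.Y.* is read letter by letter; the first letter, Y, is pronounced /waɪ/, which begins with a consonant sound.
So the article is *a*: They were issued a Y.X.Y. file on arrival.

a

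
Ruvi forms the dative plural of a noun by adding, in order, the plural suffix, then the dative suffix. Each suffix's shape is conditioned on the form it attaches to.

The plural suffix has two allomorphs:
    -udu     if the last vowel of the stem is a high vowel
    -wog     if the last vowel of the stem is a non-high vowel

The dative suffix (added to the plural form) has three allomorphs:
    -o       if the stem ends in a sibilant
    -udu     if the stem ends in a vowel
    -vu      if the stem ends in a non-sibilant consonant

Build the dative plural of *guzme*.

*guzme* — last vowel /e/ (a non-high vowel) → -wog → *guzmewog*.
Since the final sound of the plural form *guzmewog* is /g/ (a non-sibilant consonant), it takes -vu, giving *guzmewogvu*.

guzmewogvu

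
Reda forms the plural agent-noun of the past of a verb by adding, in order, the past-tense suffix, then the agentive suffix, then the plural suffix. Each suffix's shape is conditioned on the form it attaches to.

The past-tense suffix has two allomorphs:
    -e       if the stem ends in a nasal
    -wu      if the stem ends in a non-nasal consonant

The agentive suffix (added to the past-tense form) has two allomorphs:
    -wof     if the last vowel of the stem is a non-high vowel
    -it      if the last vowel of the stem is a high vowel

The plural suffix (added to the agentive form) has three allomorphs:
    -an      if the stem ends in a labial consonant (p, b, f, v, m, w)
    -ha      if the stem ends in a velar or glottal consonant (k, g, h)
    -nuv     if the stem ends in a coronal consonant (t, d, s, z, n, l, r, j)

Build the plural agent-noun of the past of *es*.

eswuitnuv

*es* — final consonant /s/ (non-nasal) → -wu → *eswu*.
The past-tense form *eswu* — last vowel /u/ (a high vowel) → -it → *eswuit*.
The agentive form *eswuit* — final consonant /t/ (coronal) → -nuv → *eswuitnuv*.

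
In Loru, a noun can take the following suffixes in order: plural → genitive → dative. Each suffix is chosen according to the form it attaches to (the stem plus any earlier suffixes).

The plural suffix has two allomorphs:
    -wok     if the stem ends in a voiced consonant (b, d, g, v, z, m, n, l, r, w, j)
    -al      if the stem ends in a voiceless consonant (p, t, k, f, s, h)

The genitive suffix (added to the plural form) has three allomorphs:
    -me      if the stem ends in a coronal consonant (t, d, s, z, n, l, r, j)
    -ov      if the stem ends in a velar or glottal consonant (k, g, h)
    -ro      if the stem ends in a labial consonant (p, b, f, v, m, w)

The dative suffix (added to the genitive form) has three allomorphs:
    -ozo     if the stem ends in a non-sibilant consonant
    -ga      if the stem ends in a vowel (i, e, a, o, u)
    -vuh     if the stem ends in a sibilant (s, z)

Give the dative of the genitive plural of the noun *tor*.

torwokovozo

*tor* — final consonant /r/ (voiced) → -wok → *torwok*.
The plural form *torwok*: final consonant = /k/, velar/glottal → -ov → *torwokov*.
Since the final sound of the genitive form *torwokov* is /v/ (a non-sibilant consonant), it takes -ozo, giving *torwokovozo*.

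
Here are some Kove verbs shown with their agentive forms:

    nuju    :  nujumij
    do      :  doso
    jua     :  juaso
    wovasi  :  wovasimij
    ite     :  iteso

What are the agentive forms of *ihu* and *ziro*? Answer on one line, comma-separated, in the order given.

ihumij, ziroso

The pattern is height harmony: -mij when the last vowel of the stem is a high vowel (*nuju*, *wovasi*); -so when the last vowel of the stem is a non-high vowel (*do*, *jua*, *ite*).
Since the last vowel of *ihu* is /u/ (a high vowel), it takes -mij, giving *ihumij*.
The last vowel of *ziro* is /o/, which is a non-high vowel, so the suffix is -so, giving *ziroso*.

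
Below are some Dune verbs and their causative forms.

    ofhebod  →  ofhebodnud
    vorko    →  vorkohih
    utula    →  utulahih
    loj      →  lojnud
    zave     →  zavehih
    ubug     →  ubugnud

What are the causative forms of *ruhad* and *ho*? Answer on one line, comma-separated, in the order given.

ruhadnud, hohih

The suffix is conditioned by the final sound: -nud when the stem ends in a consonant (*ofhebod*, *loj*, *ubug*); -hih when the stem ends in a vowel (*vorko*, *utula*, *zave*).
The final sound of *ruhad* is /d/, which is a consonant, so the suffix is -nud, giving *ruhadnud*.
*ho*: final sound = /o/, a vowel → -hih → *hohih*.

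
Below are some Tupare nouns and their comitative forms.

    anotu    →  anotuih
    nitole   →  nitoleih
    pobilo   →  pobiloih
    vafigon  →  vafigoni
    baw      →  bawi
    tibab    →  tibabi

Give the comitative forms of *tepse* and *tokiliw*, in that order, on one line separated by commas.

tepseih, tokiliwi

Looking at the final sound of each stem: -i when the stem ends in a consonant (*vafigon*, *baw*, *tibab*); -ih when the stem ends in a vowel (*anotu*, *nitole*, *pobilo*).
Since the final sound of *tepse* is /e/ (a vowel), it takes -ih, giving *tepseih*.
*tokiliw*: final sound = /w/, a consonant → -i → *tokiliwi*.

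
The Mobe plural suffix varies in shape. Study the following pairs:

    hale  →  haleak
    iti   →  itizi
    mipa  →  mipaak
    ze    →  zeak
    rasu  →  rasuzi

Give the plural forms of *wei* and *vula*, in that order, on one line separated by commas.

The suffix is conditioned by the last vowel: -zi when the last vowel of the stem is a high vowel (*iti*, *rasu*); -ak when the last vowel of the stem is a non-high vowel (*hale*, *mipa*, *ze*).
Since the last vowel of *wei* is /i/ (a high vowel), it takes -zi, giving *weizi*.
*vula* — last vowel /a/ (a non-high vowel) → -ak → *vulaak*.

weizi, vulaak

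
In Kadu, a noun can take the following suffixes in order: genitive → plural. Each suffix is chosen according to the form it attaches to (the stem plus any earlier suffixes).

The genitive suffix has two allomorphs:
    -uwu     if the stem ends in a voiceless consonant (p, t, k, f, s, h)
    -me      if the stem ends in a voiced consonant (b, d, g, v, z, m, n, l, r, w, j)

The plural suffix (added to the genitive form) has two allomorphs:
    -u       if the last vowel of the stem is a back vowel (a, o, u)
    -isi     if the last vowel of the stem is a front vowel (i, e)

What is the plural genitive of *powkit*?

The final consonant of *powkit* is /t/, which is voiceless, so the genitive suffix is -uwu, giving *powkituwu*.
The genitive form *powkituwu* — last vowel /u/ (a back vowel) → -u → *powkituwuu*.

powkituwuu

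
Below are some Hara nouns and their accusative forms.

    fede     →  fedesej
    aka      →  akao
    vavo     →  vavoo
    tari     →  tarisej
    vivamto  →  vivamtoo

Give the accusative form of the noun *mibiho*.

The pattern is front/back vowel harmony: -sej when the last vowel of the stem is a front vowel (*fede*, *tari*); -o when the last vowel of the stem is a back vowel (*aka*, *vavo*, *vivamto*).
*mibiho* — last vowel /o/ (a back vowel) → -o → *mibihoo*.

mibihoo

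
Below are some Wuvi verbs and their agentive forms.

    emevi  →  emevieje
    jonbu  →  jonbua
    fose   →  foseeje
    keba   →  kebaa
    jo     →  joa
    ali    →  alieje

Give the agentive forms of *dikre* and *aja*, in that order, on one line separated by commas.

dikreeje, ajaa

Looking at the last vowel of each stem: -eje when the last vowel of the stem is a front vowel (*emevi*, *fose*, *ali*); -a when the last vowel of the stem is a back vowel (*jonbu*, *keba*, *jo*).
*dikre* — last vowel /e/ (a front vowel) → -eje → *dikreeje*.
The last vowel of *aja* is /a/, which is a back vowel, so the suffix is -a, giving *ajaa*.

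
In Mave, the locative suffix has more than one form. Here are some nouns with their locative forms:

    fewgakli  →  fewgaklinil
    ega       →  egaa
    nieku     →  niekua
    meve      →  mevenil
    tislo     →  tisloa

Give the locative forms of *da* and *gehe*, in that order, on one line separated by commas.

daa, gehenil

The pattern is front/back vowel harmony: -nil when the last vowel of the stem is a front vowel (*fewgakli*, *meve*); -a when the last vowel of the stem is a back vowel (*ega*, *nieku*, *tislo*).
*da* — last vowel /a/ (a back vowel) → -a → *daa*.
*gehe*: last vowel = /e/, a front vowel → -nil → *gehenil*.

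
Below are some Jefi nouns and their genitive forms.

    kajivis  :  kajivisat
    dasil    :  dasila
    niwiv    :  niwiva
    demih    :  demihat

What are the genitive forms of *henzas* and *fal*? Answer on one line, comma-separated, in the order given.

henzasat, fala

Looking at the final consonant of each stem: -at when the stem ends in a voiceless consonant (*kajivis*, *demih*); -a when the stem ends in a voiced consonant (*dasil*, *niwiv*).
*henzas* — final consonant /s/ (voiceless) → -at → *henzasat*.
Since the final consonant of *fal* is /l/ (voiced), it takes -a, giving *fala*.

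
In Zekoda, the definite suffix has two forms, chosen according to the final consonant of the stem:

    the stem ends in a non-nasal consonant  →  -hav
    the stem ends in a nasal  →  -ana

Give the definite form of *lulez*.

lulezhav

The final consonant of *lulez* is /z/, which is non-nasal, so the suffix is -hav, giving *lulezhav*.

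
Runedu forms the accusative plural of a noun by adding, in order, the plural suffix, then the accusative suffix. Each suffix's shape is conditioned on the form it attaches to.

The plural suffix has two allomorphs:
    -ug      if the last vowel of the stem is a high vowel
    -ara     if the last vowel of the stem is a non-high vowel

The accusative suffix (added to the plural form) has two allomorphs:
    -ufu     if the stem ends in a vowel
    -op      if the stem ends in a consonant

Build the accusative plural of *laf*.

lafaraufu

*laf*: last vowel = /a/, a non-high vowel → -ara → *lafara*.
The final sound of the plural form *lafara* is /a/, which is a vowel, so the accusative suffix is -ufu, giving *lafaraufu*.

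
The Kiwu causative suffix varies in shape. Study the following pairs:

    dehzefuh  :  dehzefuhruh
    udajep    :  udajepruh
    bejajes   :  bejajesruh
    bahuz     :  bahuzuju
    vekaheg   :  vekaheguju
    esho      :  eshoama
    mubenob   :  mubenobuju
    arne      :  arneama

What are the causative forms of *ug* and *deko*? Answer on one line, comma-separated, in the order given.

The pattern is voicing of the final sound: -ruh when the stem ends in a voiceless consonant (*dehzefuh*, *udajep*, *bejajes*); -uju when the stem ends in a voiced consonant (*bahuz*, *vekaheg*, *mubenob*); -ama when the stem ends in a vowel (*esho*, *arne*).
*ug*: final sound = /g/, a voiced consonant → -uju → *uguju*.
*deko*: final sound = /o/, a vowel → -ama → *dekoama*.

uguju, dekoama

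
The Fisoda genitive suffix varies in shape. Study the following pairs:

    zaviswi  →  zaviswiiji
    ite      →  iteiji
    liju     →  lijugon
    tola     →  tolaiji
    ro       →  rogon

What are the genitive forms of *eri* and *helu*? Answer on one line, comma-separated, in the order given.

eriiji, helugon

The pattern is rounding harmony: -gon when the last vowel of the stem is a rounded vowel (*liju*, *ro*); -iji when the last vowel of the stem is an unrounded vowel (*zaviswi*, *ite*, *tola*).
*eri*: last vowel = /i/, an unrounded vowel → -iji → *eriiji*.
*helu*: last vowel = /u/, a rounded vowel → -gon → *helugon*.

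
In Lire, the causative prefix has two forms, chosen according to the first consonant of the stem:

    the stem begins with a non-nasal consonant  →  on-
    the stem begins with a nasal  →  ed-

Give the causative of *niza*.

edniza

*niza* — first consonant /n/ (a nasal) → ed- → *edniza*.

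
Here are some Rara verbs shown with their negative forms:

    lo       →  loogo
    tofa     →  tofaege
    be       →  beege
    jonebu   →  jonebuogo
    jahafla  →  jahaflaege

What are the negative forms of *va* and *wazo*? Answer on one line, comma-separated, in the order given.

The pattern is rounding harmony: -ogo when the last vowel of the stem is a rounded vowel (*lo*, *jonebu*); -ege when the last vowel of the stem is an unrounded vowel (*tofa*, *be*, *jahafla*).
The last vowel of *va* is /a/, which is an unrounded vowel, so the suffix is -ege, giving *vaege*.
*wazo* — last vowel /o/ (a rounded vowel) → -ogo → *wazoogo*.

vaege, wazoogo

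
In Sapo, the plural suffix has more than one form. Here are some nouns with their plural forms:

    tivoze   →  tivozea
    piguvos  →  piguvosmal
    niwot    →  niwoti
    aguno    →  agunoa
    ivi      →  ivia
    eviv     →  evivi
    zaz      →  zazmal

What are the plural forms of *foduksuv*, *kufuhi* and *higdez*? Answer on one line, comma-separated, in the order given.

The suffix is conditioned by the final sound: -mal when the stem ends in a sibilant (*piguvos*, *zaz*); -i when the stem ends in a non-sibilant consonant (*niwot*, *eviv*); -a when the stem ends in a vowel (*tivoze*, *aguno*, *ivi*).
*foduksuv* — final sound /v/ (a non-sibilant consonant) → -i → *foduksuvi*.
*kufuhi* — final sound /i/ (a vowel) → -a → *kufuhia*.
The final sound of *higdez* is /z/, which is a sibilant, so the suffix is -mal, giving *higdezmal*.

foduksuvi, kufuhia, higdezmal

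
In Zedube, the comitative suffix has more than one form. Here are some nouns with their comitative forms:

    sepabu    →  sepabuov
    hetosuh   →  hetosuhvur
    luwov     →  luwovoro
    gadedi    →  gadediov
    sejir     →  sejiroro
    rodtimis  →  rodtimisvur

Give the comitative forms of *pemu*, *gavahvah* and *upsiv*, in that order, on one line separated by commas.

pemuov, gavahvahvur, upsivoro

The alternation tracks the final sound of the stem — -vur when the stem ends in a voiceless consonant (*hetosuh*, *rodtimis*); -oro when the stem ends in a voiced consonant (*luwov*, *sejir*); -ov when the stem ends in a vowel (*sepabu*, *gadedi*).
*pemu* — final sound /u/ (a vowel) → -ov → *pemuov*.
Since the final sound of *gavahvah* is /h/ (a voiceless consonant), it takes -vur, giving *gavahvahvur*.
*upsiv* — final sound /v/ (a voiced consonant) → -oro → *upsivoro*.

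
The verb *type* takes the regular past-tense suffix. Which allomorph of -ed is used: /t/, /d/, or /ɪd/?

/t/

The stem *type* ends in a voiceless consonant other than /t/.
The -ed suffix is realized as /ɪd/ after /t, d/; as /t/ after other voiceless consonants; and as /d/ after other voiced sounds.
So -ed on *type* is pronounced /t/.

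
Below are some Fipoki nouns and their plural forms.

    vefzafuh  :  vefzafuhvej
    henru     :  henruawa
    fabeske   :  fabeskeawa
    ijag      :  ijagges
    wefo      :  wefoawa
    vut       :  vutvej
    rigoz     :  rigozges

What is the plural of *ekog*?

The pattern is voicing of the final sound: -vej when the stem ends in a voiceless consonant (*vefzafuh*, *vut*); -ges when the stem ends in a voiced consonant (*ijag*, *rigoz*); -awa when the stem ends in a vowel (*henru*, *fabeske*, *wefo*).
The final sound of *ekog* is /g/, which is a voiced consonant, so the suffix is -ges, giving *ekogges*.

ekogges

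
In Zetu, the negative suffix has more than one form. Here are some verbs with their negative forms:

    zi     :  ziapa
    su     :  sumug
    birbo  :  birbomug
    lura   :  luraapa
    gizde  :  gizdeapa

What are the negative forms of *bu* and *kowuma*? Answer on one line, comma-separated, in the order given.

bumug, kowumaapa

The alternation tracks the last vowel of the stem — -mug when the last vowel of the stem is a rounded vowel (*su*, *birbo*); -apa when the last vowel of the stem is an unrounded vowel (*zi*, *lura*, *gizde*).
The last vowel of *bu* is /u/, which is a rounded vowel, so the suffix is -mug, giving *bumug*.
The last vowel of *kowuma* is /a/, which is an unrounded vowel, so the suffix is -apa, giving *kowumaapa*.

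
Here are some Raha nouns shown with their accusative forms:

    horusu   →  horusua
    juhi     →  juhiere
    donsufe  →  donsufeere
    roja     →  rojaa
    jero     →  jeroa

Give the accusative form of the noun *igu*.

The suffix is conditioned by the last vowel: -ere when the last vowel of the stem is a front vowel (*juhi*, *donsufe*); -a when the last vowel of the stem is a back vowel (*horusu*, *roja*, *jero*).
*igu* — last vowel /u/ (a back vowel) → -a → *igua*.

igua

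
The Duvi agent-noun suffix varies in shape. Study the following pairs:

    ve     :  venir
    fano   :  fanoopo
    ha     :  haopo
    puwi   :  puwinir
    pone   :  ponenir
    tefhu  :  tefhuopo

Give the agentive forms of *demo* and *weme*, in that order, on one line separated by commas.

demoopo, wemenir

The suffix is conditioned by the last vowel: -nir when the last vowel of the stem is a front vowel (*ve*, *puwi*, *pone*); -opo when the last vowel of the stem is a back vowel (*fano*, *ha*, *tefhu*).
Since the last vowel of *demo* is /o/ (a back vowel), it takes -opo, giving *demoopo*.
The last vowel of *weme* is /e/, which is a front vowel, so the suffix is -nir, giving *wemenir*.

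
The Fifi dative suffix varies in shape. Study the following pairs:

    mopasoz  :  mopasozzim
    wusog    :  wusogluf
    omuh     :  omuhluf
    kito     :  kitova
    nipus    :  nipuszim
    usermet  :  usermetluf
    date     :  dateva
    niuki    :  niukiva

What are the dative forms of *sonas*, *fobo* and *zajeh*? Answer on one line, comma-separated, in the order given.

The alternation tracks the final sound of the stem — -zim when the stem ends in a sibilant (*mopasoz*, *nipus*); -luf when the stem ends in a non-sibilant consonant (*wusog*, *omuh*, *usermet*); -va when the stem ends in a vowel (*kito*, *date*, *niuki*).
Since the final sound of *sonas* is /s/ (a sibilant), it takes -zim, giving *sonaszim*.
*fobo*: final sound = /o/, a vowel → -va → *fobova*.
The final sound of *zajeh* is /h/, which is a non-sibilant consonant, so the suffix is -luf, giving *zajehluf*.

sonaszim, fobova, zajehluf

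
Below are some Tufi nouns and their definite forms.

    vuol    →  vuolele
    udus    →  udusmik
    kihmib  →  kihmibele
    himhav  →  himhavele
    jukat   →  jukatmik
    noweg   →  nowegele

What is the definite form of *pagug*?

pagugele

The pattern is voicing of the final consonant: -mik when the stem ends in a voiceless consonant (*udus*, *jukat*); -ele when the stem ends in a voiced consonant (*vuol*, *kihmib*, *himhav*, *noweg*).
*pagug* — final consonant /g/ (voiced) → -ele → *pagugele*.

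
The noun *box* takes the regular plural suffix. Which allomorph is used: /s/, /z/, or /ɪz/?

/ɪz/

The stem *box* ends in a sibilant (/s, z, ʃ, ʒ, tʃ, dʒ/).
The plural suffix surfaces as /ɪz/ after sibilants, /s/ after other voiceless consonants, and /z/ after other voiced sounds.
So the plural -s on *box* is pronounced /ɪz/.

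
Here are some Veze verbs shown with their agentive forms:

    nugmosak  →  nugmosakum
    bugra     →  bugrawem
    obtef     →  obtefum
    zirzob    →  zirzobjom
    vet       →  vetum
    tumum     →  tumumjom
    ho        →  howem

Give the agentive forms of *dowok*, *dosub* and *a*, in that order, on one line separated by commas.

dowokum, dosubjom, awem

The pattern is voicing of the final sound: -um when the stem ends in a voiceless consonant (*nugmosak*, *obtef*, *vet*); -jom when the stem ends in a voiced consonant (*zirzob*, *tumum*); -wem when the stem ends in a vowel (*bugra*, *ho*).
The final sound of *dowok* is /k/, which is a voiceless consonant, so the suffix is -um, giving *dowokum*.
*dosub*: final sound = /b/, a voiced consonant → -jom → *dosubjom*.
The final sound of *a* is /a/, which is a vowel, so the suffix is -wem, giving *awem*.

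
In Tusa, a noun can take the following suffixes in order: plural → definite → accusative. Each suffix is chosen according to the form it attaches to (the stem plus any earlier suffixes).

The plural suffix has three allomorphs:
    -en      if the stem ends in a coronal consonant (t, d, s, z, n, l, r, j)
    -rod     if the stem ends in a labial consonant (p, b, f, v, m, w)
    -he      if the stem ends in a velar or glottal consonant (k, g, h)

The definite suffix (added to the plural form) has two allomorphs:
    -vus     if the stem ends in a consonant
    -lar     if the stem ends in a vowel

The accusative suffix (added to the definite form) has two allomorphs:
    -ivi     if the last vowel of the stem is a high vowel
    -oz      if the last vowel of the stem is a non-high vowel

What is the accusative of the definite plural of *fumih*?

fumihhelaroz

Since the final consonant of *fumih* is /h/ (velar/glottal), it takes -he, giving *fumihhe*.
Since the final sound of the plural form *fumihhe* is /e/ (a vowel), it takes -lar, giving *fumihhelar*.
The definite form *fumihhelar* — last vowel /a/ (a non-high vowel) → -oz → *fumihhelaroz*.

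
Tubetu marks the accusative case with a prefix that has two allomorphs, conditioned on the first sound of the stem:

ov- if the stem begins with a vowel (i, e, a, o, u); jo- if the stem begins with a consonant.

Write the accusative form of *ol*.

ovol

*ol* — first sound /o/ (a vowel) → ov- → *ovol*.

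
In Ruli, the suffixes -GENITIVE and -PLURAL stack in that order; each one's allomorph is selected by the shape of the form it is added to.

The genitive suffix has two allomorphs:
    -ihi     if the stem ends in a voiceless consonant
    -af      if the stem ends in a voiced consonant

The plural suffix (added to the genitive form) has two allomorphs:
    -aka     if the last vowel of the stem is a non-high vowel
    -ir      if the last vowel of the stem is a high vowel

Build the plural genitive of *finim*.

finimafaka

The final consonant of *finim* is /m/, which is voiced, so the genitive suffix is -af, giving *finimaf*.
The last vowel of the genitive form *finimaf* is /a/, which is a non-high vowel, so the plural suffix is -aka, giving *finimafaka*.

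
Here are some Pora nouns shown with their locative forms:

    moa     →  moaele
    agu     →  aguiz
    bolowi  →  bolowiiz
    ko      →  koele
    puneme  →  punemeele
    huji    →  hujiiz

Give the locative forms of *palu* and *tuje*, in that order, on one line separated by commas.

The pattern is height harmony: -iz when the last vowel of the stem is a high vowel (*agu*, *bolowi*, *huji*); -ele when the last vowel of the stem is a non-high vowel (*moa*, *ko*, *puneme*).
*palu* — last vowel /u/ (a high vowel) → -iz → *paluiz*.
*tuje* — last vowel /e/ (a non-high vowel) → -ele → *tujeele*.

paluiz, tujeele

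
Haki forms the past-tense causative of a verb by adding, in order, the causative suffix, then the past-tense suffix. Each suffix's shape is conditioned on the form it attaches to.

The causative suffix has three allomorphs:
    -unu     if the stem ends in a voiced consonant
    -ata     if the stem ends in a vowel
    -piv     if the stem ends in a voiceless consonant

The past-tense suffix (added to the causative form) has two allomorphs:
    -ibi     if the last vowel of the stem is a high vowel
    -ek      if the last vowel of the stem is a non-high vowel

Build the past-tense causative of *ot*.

*ot* — final sound /t/ (a voiceless consonant) → -piv → *otpiv*.
Since the last vowel of the causative form *otpiv* is /i/ (a high vowel), it takes -ibi, giving *otpivibi*.

otpivibi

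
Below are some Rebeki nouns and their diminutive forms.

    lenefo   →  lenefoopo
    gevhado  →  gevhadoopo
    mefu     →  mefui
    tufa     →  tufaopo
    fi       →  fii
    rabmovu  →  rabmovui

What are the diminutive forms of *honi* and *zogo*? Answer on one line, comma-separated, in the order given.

The suffix is conditioned by the last vowel: -i when the last vowel of the stem is a high vowel (*mefu*, *fi*, *rabmovu*); -opo when the last vowel of the stem is a non-high vowel (*lenefo*, *gevhado*, *tufa*).
*honi* — last vowel /i/ (a high vowel) → -i → *honii*.
*zogo* — last vowel /o/ (a non-high vowel) → -opo → *zogoopo*.

honii, zogoopo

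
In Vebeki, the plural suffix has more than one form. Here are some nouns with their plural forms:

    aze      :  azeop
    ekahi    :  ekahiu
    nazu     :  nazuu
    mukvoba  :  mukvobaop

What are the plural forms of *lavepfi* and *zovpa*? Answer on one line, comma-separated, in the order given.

The pattern is height harmony: -u when the last vowel of the stem is a high vowel (*ekahi*, *nazu*); -op when the last vowel of the stem is a non-high vowel (*aze*, *mukvoba*).
The last vowel of *lavepfi* is /i/, which is a high vowel, so the suffix is -u, giving *lavepfiu*.
Since the last vowel of *zovpa* is /a/ (a non-high vowel), it takes -op, giving *zovpaop*.

lavepfiu, zovpaop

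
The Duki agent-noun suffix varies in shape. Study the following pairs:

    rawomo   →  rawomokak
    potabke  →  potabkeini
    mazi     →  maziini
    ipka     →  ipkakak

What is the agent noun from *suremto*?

The alternation tracks the last vowel of the stem — -ini when the last vowel of the stem is a front vowel (*potabke*, *mazi*); -kak when the last vowel of the stem is a back vowel (*rawomo*, *ipka*).
*suremto* — last vowel /o/ (a back vowel) → -kak → *suremtokak*.

suremtokak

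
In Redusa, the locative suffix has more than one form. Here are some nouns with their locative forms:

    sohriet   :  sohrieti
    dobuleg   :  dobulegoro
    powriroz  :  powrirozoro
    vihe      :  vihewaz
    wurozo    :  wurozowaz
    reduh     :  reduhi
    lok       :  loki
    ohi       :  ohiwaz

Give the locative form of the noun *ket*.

keti

The pattern is voicing of the final sound: -i when the stem ends in a voiceless consonant (*sohriet*, *reduh*, *lok*); -oro when the stem ends in a voiced consonant (*dobuleg*, *powriroz*); -waz when the stem ends in a vowel (*vihe*, *wurozo*, *ohi*).
*ket* — final sound /t/ (a voiceless consonant) → -i → *keti*.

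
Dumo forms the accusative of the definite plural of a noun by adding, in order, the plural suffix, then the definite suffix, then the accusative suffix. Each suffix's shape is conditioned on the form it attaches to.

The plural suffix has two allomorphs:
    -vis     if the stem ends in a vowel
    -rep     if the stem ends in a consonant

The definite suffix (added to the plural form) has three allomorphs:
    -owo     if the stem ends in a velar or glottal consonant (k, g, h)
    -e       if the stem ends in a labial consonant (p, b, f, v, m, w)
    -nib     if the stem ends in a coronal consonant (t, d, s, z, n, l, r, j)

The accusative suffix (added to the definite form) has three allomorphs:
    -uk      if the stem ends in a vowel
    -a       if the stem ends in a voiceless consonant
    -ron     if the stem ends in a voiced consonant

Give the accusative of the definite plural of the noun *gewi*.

Since the final sound of *gewi* is /i/ (a vowel), it takes -vis, giving *gewivis*.
The final consonant of the plural form *gewivis* is /s/, which is coronal, so the definite suffix is -nib, giving *gewivisnib*.
The definite form *gewivisnib* — final sound /b/ (a voiced consonant) → -ron → *gewivisnibron*.

gewivisnibron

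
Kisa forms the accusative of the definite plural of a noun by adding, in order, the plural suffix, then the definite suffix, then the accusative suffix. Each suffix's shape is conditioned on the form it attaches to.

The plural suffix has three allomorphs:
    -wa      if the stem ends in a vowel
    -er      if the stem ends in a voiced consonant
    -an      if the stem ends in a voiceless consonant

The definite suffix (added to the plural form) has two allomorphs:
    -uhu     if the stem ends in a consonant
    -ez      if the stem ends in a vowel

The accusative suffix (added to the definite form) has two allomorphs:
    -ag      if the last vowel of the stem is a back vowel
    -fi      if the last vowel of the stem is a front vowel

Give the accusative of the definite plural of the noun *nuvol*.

The final sound of *nuvol* is /l/, which is a voiced consonant, so the plural suffix is -er, giving *nuvoler*.
The plural form *nuvoler* — final sound /r/ (a consonant) → -uhu → *nuvoleruhu*.
Since the last vowel of the definite form *nuvoleruhu* is /u/ (a back vowel), it takes -ag, giving *nuvoleruhuag*.

nuvoleruhuag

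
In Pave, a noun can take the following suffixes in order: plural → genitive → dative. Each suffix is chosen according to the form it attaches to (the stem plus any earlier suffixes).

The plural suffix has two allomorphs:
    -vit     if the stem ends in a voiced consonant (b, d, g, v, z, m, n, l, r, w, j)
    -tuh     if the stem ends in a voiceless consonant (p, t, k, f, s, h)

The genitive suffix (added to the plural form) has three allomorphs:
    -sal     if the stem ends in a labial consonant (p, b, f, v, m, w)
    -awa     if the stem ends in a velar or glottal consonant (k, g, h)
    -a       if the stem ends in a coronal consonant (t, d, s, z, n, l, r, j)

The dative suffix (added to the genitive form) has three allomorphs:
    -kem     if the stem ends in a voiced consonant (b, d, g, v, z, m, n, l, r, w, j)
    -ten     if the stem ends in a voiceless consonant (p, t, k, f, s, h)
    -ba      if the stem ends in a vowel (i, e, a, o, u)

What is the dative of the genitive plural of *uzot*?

uzottuhawaba

The final consonant of *uzot* is /t/, which is voiceless, so the plural suffix is -tuh, giving *uzottuh*.
Since the final consonant of the plural form *uzottuh* is /h/ (velar/glottal), it takes -awa, giving *uzottuhawa*.
The genitive form *uzottuhawa* — final sound /a/ (a vowel) → -ba → *uzottuhawaba*.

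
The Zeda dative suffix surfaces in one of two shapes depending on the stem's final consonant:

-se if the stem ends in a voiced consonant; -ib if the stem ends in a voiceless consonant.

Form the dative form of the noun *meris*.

The final consonant of *meris* is /s/, which is voiceless, so the suffix is -ib, giving *merisib*.

merisib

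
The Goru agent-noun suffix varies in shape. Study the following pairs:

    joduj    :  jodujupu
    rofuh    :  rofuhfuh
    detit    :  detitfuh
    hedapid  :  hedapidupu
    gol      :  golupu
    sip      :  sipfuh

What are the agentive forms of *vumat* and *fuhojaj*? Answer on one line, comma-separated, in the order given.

vumatfuh, fuhojajupu

The pattern is voicing of the final consonant: -fuh when the stem ends in a voiceless consonant (*rofuh*, *detit*, *sip*); -upu when the stem ends in a voiced consonant (*joduj*, *hedapid*, *gol*).
*vumat* — final consonant /t/ (voiceless) → -fuh → *vumatfuh*.
Since the final consonant of *fuhojaj* is /j/ (voiced), it takes -upu, giving *fuhojajupu*.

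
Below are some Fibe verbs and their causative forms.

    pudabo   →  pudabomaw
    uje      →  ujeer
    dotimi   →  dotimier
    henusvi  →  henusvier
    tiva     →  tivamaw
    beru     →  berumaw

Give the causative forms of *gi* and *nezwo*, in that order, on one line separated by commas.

gier, nezwomaw

The suffix is conditioned by the last vowel: -er when the last vowel of the stem is a front vowel (*uje*, *dotimi*, *henusvi*); -maw when the last vowel of the stem is a back vowel (*pudabo*, *tiva*, *beru*).
*gi* — last vowel /i/ (a front vowel) → -er → *gier*.
The last vowel of *nezwo* is /o/, which is a back vowel, so the suffix is -maw, giving *nezwomaw*.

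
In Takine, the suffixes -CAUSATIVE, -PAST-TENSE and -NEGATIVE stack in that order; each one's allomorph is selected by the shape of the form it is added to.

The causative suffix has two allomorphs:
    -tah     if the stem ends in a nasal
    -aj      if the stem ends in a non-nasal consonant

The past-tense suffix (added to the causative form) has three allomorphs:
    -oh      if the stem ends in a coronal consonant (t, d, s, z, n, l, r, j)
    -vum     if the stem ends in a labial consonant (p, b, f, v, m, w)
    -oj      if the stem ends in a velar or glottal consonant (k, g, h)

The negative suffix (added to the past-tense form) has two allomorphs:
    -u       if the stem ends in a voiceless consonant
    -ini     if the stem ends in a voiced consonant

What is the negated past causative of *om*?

*om* — final consonant /m/ (a nasal) → -tah → *omtah*.
The final consonant of the causative form *omtah* is /h/, which is velar/glottal, so the past-tense suffix is -oj, giving *omtahoj*.
Since the final consonant of the past-tense form *omtahoj* is /j/ (voiced), it takes -ini, giving *omtahojini*.

omtahojini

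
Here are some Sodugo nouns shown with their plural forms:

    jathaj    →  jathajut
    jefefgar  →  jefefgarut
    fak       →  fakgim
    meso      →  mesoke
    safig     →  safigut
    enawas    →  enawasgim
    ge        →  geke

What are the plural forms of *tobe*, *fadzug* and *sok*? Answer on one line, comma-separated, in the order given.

The pattern is voicing of the final sound: -gim when the stem ends in a voiceless consonant (*fak*, *enawas*); -ut when the stem ends in a voiced consonant (*jathaj*, *jefefgar*, *safig*); -ke when the stem ends in a vowel (*meso*, *ge*).
*tobe* — final sound /e/ (a vowel) → -ke → *tobeke*.
*fadzug*: final sound = /g/, a voiced consonant → -ut → *fadzugut*.
The final sound of *sok* is /k/, which is a voiceless consonant, so the suffix is -gim, giving *sokgim*.

tobeke, fadzugut, sokgim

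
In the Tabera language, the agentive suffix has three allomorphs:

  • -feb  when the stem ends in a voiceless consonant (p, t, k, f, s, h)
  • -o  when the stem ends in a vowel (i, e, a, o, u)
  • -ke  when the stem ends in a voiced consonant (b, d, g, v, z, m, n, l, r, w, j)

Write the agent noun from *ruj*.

Since the final sound of *ruj* is /j/ (a voiced consonant), it takes -ke, giving *rujke*.

rujke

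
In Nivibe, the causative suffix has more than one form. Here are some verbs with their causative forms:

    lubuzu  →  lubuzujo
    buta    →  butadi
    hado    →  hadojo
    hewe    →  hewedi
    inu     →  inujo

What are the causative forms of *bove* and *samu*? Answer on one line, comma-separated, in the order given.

bovedi, samujo

Looking at the last vowel of each stem: -jo when the last vowel of the stem is a rounded vowel (*lubuzu*, *hado*, *inu*); -di when the last vowel of the stem is an unrounded vowel (*buta*, *hewe*).
Since the last vowel of *bove* is /e/ (an unrounded vowel), it takes -di, giving *bovedi*.
*samu*: last vowel = /u/, a rounded vowel → -jo → *samujo*.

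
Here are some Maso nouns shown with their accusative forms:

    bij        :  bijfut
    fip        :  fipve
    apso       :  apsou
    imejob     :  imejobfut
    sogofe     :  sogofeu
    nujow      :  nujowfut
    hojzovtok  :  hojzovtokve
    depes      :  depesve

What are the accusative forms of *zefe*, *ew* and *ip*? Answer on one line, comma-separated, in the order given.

Looking at the final sound of each stem: -ve when the stem ends in a voiceless consonant (*fip*, *hojzovtok*, *depes*); -fut when the stem ends in a voiced consonant (*bij*, *imejob*, *nujow*); -u when the stem ends in a vowel (*apso*, *sogofe*).
*zefe* — final sound /e/ (a vowel) → -u → *zefeu*.
Since the final sound of *ew* is /w/ (a voiced consonant), it takes -fut, giving *ewfut*.
Since the final sound of *ip* is /p/ (a voiceless consonant), it takes -ve, giving *ipve*.

zefeu, ewfut, ipve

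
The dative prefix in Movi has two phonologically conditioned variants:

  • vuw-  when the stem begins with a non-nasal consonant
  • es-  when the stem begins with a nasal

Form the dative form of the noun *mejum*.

esmejum

Since the first consonant of *mejum* is /m/ (a nasal), it takes es-, giving *esmejum*.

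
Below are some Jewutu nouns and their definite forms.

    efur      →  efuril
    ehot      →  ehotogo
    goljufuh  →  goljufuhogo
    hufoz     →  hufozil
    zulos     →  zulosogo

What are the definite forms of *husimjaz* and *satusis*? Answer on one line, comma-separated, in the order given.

husimjazil, satusisogo

The pattern is voicing of the final consonant: -ogo when the stem ends in a voiceless consonant (*ehot*, *goljufuh*, *zulos*); -il when the stem ends in a voiced consonant (*efur*, *hufoz*).
*husimjaz* — final consonant /z/ (voiced) → -il → *husimjazil*.
The final consonant of *satusis* is /s/, which is voiceless, so the suffix is -ogo, giving *satusisogo*.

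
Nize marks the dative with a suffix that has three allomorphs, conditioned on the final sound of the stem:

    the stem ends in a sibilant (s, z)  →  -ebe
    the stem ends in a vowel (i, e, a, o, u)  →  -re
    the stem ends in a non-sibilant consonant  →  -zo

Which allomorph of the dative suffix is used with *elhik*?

*elhik*: final sound = /k/, a non-sibilant consonant → -zo.

-zo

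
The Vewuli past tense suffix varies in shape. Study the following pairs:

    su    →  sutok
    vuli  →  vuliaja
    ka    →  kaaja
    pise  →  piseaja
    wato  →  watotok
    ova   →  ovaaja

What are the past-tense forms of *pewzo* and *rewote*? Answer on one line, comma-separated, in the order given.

pewzotok, rewoteaja

The alternation tracks the last vowel of the stem — -tok when the last vowel of the stem is a rounded vowel (*su*, *wato*); -aja when the last vowel of the stem is an unrounded vowel (*vuli*, *ka*, *pise*, *ova*).
*pewzo* — last vowel /o/ (a rounded vowel) → -tok → *pewzotok*.
*rewote* — last vowel /e/ (an unrounded vowel) → -aja → *rewoteaja*.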